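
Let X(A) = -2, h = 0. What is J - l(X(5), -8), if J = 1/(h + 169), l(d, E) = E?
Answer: 1353/169 ≈ 8.0059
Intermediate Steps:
J = 1/169 (J = 1/(0 + 169) = 1/169 ≈ 0.0059172)
J - l(X(5), -8) = 1/169 - 1*(-8) = 1/169 + 8 = 1353/169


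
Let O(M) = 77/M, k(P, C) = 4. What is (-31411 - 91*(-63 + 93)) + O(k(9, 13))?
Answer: -136487/4 ≈ -34122.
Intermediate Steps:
(-31411 - 91*(-63 + 93)) + O(k(9, 13)) = (-31411 - 91*(-63 + 93)) + 77/4 = (-31411 - 91*30) + 77*(¼) = (-31411 - 2730) + 77/4 = -34141 + 77/4 = -136487/4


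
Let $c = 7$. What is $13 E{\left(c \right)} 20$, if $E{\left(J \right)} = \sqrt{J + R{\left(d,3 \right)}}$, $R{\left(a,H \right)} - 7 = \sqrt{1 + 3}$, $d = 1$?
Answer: $1040$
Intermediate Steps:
$R{\left(a,H \right)} = 9$ ($R{\left(a,H \right)} = 7 + \sqrt{1 + 3} = 7 + \sqrt{4} = 7 + 2 = 9$)
$E{\left(J \right)} = \sqrt{9 + J}$ ($E{\left(J \right)} = \sqrt{J + 9} = \sqrt{9 + J}$)
$13 E{\left(c \right)} 20 = 13 \sqrt{9 + 7} \cdot 20 = 13 \sqrt{16} \cdot 20 = 13 \cdot 4 \cdot 20 = 52 \cdot 20 = 1040$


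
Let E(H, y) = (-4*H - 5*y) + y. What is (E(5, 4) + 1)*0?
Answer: 0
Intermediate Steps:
E(H, y) = -4*H - 4*y (E(H, y) = (-5*y - 4*H) + y = -4*H - 4*y)
(E(5, 4) + 1)*0 = ((-4*5 - 4*4) + 1)*0 = ((-20 - 16) + 1)*0 = (-36 + 1)*0 = -35*0 = 0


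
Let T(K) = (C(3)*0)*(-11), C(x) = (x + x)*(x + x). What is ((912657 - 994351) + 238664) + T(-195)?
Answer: 156970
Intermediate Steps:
C(x) = 4*x² (C(x) = (2*x)*(2*x) = 4*x²)
T(K) = 0 (T(K) = ((4*3²)*0)*(-11) = ((4*9)*0)*(-11) = (36*0)*(-11) = 0*(-11) = 0)
((912657 - 994351) + 238664) + T(-195) = ((912657 - 994351) + 238664) + 0 = (-81694 + 238664) + 0 = 156970 + 0 = 156970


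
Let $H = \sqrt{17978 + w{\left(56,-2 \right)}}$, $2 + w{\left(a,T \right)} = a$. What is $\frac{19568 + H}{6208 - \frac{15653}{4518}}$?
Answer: $\frac{88408224}{28032091} + \frac{126504 \sqrt{23}}{28032091} \approx 3.1755$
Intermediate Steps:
$w{\left(a,T \right)} = -2 + a$
$H = 28 \sqrt{23}$ ($H = \sqrt{17978 + \left(-2 + 56\right)} = \sqrt{17978 + 54} = \sqrt{18032} = 28 \sqrt{23} \approx 134.28$)
$\frac{19568 + H}{6208 - \frac{15653}{4518}} = \frac{19568 + 28 \sqrt{23}}{6208 - \frac{15653}{4518}} = \frac{19568 + 28 \sqrt{23}}{\frac{28032091}{4518}} = \left(19568 + 28 \sqrt{23}\right) \frac{4518}{28032091} = \frac{88408224}{28032091} + \frac{126504 \sqrt{23}}{28032091}$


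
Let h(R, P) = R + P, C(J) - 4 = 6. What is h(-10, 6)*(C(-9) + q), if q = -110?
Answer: 400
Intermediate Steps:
C(J) = 10 (C(J) = 4 + 6 = 10)
h(R, P) = P + R
h(-10, 6)*(C(-9) + q) = (6 - 10)*(10 - 110) = -4*(-100) = 400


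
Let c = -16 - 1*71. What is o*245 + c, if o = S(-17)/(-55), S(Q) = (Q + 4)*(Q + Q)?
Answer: -22615/11 ≈ -2055.9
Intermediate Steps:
c = -87 (c = -16 - 71 = -87)
S(Q) = 2*Q*(4 + Q) (S(Q) = (4 + Q)*(2*Q) = 2*Q*(4 + Q))
o = -442/55 (o = (2*(-17)*(4 - 17))/(-55) = (2*(-17)*(-13))*(-1/55) = 442*(-1/55) = -442/55 ≈ -8.0364)
o*245 + c = -442/55*245 - 87 = -21658/11 - 87 = -22615/11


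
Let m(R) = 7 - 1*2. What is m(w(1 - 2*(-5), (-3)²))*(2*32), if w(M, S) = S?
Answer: 320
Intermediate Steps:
m(R) = 5 (m(R) = 7 - 2 = 5)
m(w(1 - 2*(-5), (-3)²))*(2*32) = 5*(2*32) = 5*64 = 320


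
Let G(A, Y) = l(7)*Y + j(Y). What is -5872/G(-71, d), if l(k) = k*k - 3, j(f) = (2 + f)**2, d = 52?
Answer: -1468/1327 ≈ -1.1063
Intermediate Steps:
l(k) = -3 + k**2 (l(k) = k**2 - 3 = -3 + k**2)
G(A, Y) = (2 + Y)**2 + 46*Y (G(A, Y) = (-3 + 7**2)*Y + (2 + Y)**2 = (-3 + 49)*Y + (2 + Y)**2 = 46*Y + (2 + Y)**2 = (2 + Y)**2 + 46*Y)
-5872/G(-71, d) = -5872/((2 + 52)**2 + 46*52) = -5872/(54**2 + 2392) = -5872/(2916 + 2392) = -5872/5308 = -5872*1/5308 = -1468/1327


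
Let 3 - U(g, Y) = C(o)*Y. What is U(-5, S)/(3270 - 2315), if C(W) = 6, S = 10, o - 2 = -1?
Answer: -57/955 ≈ -0.059686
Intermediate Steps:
o = 1 (o = 2 - 1 = 1)
U(g, Y) = 3 - 6*Y
U(-5, S)/(3270 - 2315) = (3 - 6*10)/(3270 - 2315) = (3 - 60)/955 = -57*1/955 = -57/955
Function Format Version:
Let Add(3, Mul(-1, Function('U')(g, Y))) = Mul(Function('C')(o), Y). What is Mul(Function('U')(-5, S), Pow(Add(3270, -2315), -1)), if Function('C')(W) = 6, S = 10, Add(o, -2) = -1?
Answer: Rational(-57, 955) ≈ -0.059686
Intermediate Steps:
o = 1 (o = Add(2, -1) = 1)
Function('U')(g, Y) = Add(3, Mul(-6, Y)) (Function('U')(g, Y) = Add(3, Mul(-1, Mul(6, Y))) = Add(3, Mul(-6, Y)))
Mul(Function('U')(-5, S), Pow(Add(3270, -2315), -1)) = Mul(Add(3, Mul(-6, 10)), Pow(Add(3270, -2315), -1)) = Mul(Add(3, -60), Pow(955, -1)) = Mul(-57, Rational(1, 955)) = Rational(-57, 955)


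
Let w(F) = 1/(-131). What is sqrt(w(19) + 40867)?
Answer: 2*sqrt(175329614)/131 ≈ 202.16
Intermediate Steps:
w(F) = -1/131
sqrt(w(19) + 40867) = sqrt(-1/131 + 40867) = sqrt(5353576/131) = 2*sqrt(175329614)/131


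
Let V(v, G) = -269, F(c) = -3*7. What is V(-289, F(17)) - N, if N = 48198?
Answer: -48467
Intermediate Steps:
F(c) = -21
V(-289, F(17)) - N = -269 - 1*48198 = -269 - 48198 = -48467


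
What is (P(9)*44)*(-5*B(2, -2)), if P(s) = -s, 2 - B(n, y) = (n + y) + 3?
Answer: -1980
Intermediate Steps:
B(n, y) = -1 - n - y (B(n, y) = 2 - ((n + y) + 3) = 2 - (3 + n + y) = 2 + (-3 - n - y) = -1 - n - y)
(P(9)*44)*(-5*B(2, -2)) = (-1*9*44)*(-5*(-1 - 1*2 - 1*(-2))) = (-9*44)*(-5*(-1 - 2 + 2)) = -(-1980)*(-1) = -396*5 = -1980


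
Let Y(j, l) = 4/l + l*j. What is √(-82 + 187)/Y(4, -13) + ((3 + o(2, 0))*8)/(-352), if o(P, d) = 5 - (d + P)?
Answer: -3/22 - 13*√105/680 ≈ -0.33226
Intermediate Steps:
o(P, d) = 5 - P - d (o(P, d) = 5 - (P + d) = 5 + (-P - d) = 5 - P - d)
Y(j, l) = 4/l + j*l
√(-82 + 187)/Y(4, -13) + ((3 + o(2, 0))*8)/(-352) = √(-82 + 187)/(4/(-13) + 4*(-13)) + ((3 + (5 - 1*2 - 1*0))*8)/(-352) = √105/(4*(-1/13) - 52) + ((3 + (5 - 2 + 0))*8)*(-1/352) = √105/(-4/13 - 52) + ((3 + 3)*8)*(-1/352) = √105/(-680/13) + (6*8)*(-1/352) = √105*(-13/680) + 48*(-1/352) = -13*√105/680 - 3/22 = -3/22 - 13*√105/680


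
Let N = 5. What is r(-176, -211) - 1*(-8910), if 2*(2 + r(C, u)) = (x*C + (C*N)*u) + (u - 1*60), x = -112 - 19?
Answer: 226281/2 ≈ 1.1314e+5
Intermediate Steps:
x = -131
r(C, u) = -32 + u/2 - 131*C/2 + 5*C*u/2 (r(C, u) = -2 + ((-131*C + (C*5)*u) + (u - 1*60))/2 = -2 + ((-131*C + (5*C)*u) + (u - 60))/2 = -2 + ((-131*C + 5*C*u) + (-60 + u))/2 = -2 + (-60 + u - 131*C + 5*C*u)/2 = -2 + (-30 + u/2 - 131*C/2 + 5*C*u/2) = -32 + u/2 - 131*C/2 + 5*C*u/2)
r(-176, -211) - 1*(-8910) = (-32 + (½)*(-211) - 131/2*(-176) + (5/2)*(-176)*(-211)) - 1*(-8910) = (-32 - 211/2 + 11528 + 92840) + 8910 = 208461/2 + 8910 = 226281/2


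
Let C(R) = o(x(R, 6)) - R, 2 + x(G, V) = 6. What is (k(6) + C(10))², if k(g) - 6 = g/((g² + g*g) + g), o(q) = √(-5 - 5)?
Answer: 911/169 - 102*I*√10/13 ≈ 5.3905 - 24.812*I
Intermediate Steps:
x(G, V) = 4 (x(G, V) = -2 + 6 = 4)
o(q) = I*√10 (o(q) = √(-10) = I*√10)
C(R) = -R + I*√10 (C(R) = I*√10 - R = -R + I*√10)
k(g) = 6 + g/(g + 2*g²) (k(g) = 6 + g/((g² + g*g) + g) = 6 + g/((g² + g²) + g) = 6 + g/(2*g² + g) = 6 + g/(g + 2*g²))
(k(6) + C(10))² = ((7 + 12*6)/(1 + 2*6) + (-1*10 + I*√10))² = ((7 + 72)/(1 + 12) + (-10 + I*√10))² = (79/13 + (-10 + I*√10))² = (-51/13 + I*√10)²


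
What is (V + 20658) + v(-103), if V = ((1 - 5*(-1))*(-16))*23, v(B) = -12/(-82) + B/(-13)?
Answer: 9838151/533 ≈ 18458.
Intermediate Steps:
v(B) = 6/41 - B/13 (v(B) = -12*(-1/82) + B*(-1/13) = 6/41 - B/13)
V = -2208 (V = ((1 + 5)*(-16))*23 = (6*(-16))*23 = -96*23 = -2208)
(V + 20658) + v(-103) = (-2208 + 20658) + (6/41 - 1/13*(-103)) = 18450 + (6/41 + 103/13) = 18450 + 4301/533 = 9838151/533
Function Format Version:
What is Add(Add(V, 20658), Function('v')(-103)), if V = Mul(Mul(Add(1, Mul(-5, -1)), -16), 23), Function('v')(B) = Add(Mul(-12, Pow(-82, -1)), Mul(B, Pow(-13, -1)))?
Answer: Rational(9838151, 533) ≈ 18458.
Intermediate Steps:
Function('v')(B) = Add(Rational(6, 41), Mul(Rational(-1, 13), B)) (Function('v')(B) = Add(Mul(-12, Rational(-1, 82)), Mul(B, Rational(-1, 13))) = Add(Rational(6, 41), Mul(Rational(-1, 13), B)))
V = -2208 (V = Mul(Mul(Add(1, 5), -16), 23) = Mul(Mul(6, -16), 23) = Mul(-96, 23) = -2208)
Add(Add(V, 20658), Function('v')(-103)) = Add(Add(-2208, 20658), Add(Rational(6, 41), Mul(Rational(-1, 13), -103))) = Add(18450, Add(Rational(6, 41), Rational(103, 13))) = Add(18450, Rational(4301, 533)) = Rational(9838151, 533)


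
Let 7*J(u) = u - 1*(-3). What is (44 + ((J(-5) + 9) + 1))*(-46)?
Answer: -17296/7 ≈ -2470.9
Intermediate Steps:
J(u) = 3/7 + u/7 (J(u) = (u - 1*(-3))/7 = (u + 3)/7 = (3 + u)/7 = 3/7 + u/7)
(44 + ((J(-5) + 9) + 1))*(-46) = (44 + (((3/7 + (1/7)*(-5)) + 9) + 1))*(-46) = (44 + (((3/7 - 5/7) + 9) + 1))*(-46) = (44 + ((-2/7 + 9) + 1))*(-46) = (44 + (61/7 + 1))*(-46) = (44 + 68/7)*(-46) = (376/7)*(-46) = -17296/7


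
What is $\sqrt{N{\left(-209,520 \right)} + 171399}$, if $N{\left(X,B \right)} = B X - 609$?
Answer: $\sqrt{62110} \approx 249.22$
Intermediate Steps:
$N{\left(X,B \right)} = -609 + B X$
$\sqrt{N{\left(-209,520 \right)} + 171399} = \sqrt{\left(-609 + 520 \left(-209\right)\right) + 171399} = \sqrt{\left(-609 - 108680\right) + 171399} = \sqrt{-109289 + 171399} = \sqrt{62110}$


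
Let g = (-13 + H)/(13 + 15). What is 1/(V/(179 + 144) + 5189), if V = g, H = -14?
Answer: 9044/46929289 ≈ 0.00019272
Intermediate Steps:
g = -27/28 (g = (-13 - 14)/(13 + 15) = -27/28 ≈ -0.96429)
V = -27/28 ≈ -0.96429
1/(V/(179 + 144) + 5189) = 1/(-27/28/(179 + 144) + 5189) = 1/(-27/28/323 + 5189) = 1/((1/323)*(-27/28) + 5189) = 1/(-27/9044 + 5189) = 1/(46929289/9044) = 9044/46929289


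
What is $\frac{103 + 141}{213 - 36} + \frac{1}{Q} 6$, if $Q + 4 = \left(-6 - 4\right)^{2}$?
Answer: $\frac{4081}{2832} \approx 1.441$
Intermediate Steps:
$Q = 96$ ($Q = -4 + \left(-6 - 4\right)^{2} = -4 + \left(-10\right)^{2} = -4 + 100 = 96$)
$\frac{103 + 141}{213 - 36} + \frac{1}{Q} 6 = \frac{103 + 141}{213 - 36} + \frac{1}{96} \cdot 6 = \frac{244}{213 - 36} + \frac{1}{96} \cdot 6 = \frac{244}{177} + \frac{1}{16} = \frac{4081}{2832}$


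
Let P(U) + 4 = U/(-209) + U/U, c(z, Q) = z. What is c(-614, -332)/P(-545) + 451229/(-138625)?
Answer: 8876095486/5683625 ≈ 1561.7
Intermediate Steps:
P(U) = -3 - U/209 (P(U) = -4 + (U/(-209) + U/U) = -4 + (U*(-1/209) + 1) = -4 + (-U/209 + 1) = -4 + (1 - U/209) = -3 - U/209)
c(-614, -332)/P(-545) + 451229/(-138625) = -614/(-3 - 1/209*(-545)) + 451229/(-138625) = -614/(-3 + 545/209) + 451229*(-1/138625) = -614/(-82/209) - 451229/138625 = -614*(-209/82) - 451229/138625 = 64163/41 - 451229/138625 = 8876095486/5683625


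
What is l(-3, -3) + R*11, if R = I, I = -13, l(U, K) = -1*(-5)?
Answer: -138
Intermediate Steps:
l(U, K) = 5
R = -13
l(-3, -3) + R*11 = 5 - 13*11 = 5 - 143 = -138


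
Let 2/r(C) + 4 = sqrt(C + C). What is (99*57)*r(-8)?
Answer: -5643/4 - 5643*I/4 ≈ -1410.8 - 1410.8*I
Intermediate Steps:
r(C) = 2/(-4 + sqrt(2)*sqrt(C)) (r(C) = 2/(-4 + sqrt(C + C)) = 2/(-4 + sqrt(2*C)) = 2/(-4 + sqrt(2)*sqrt(C)))
(99*57)*r(-8) = (99*57)*(2/(-4 + sqrt(2)*sqrt(-8))) = 5643*(2/(-4 + sqrt(2)*(2*I*sqrt(2)))) = 5643*(2/(-4 + 4*I)) = 5643*(2*((-4 - 4*I)/32)) = 5643*((-4 - 4*I)/16) = 5643*(-4 - 4*I)/16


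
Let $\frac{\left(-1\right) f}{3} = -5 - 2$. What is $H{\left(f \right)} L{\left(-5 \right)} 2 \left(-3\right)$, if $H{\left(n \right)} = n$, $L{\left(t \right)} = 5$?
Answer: $-630$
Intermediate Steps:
$f = 21$ ($f = - 3 \left(-5 - 2\right) = \left(-3\right) \left(-7\right) = 21$)
$H{\left(f \right)} L{\left(-5 \right)} 2 \left(-3\right) = 21 \cdot 5 \cdot 2 \left(-3\right) = 21 \cdot 10 \left(-3\right) = 21 \left(-30\right) = -630$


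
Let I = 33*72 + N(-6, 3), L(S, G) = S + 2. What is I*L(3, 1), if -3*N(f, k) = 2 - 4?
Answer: 35650/3 ≈ 11883.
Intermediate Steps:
L(S, G) = 2 + S
N(f, k) = ⅔ (N(f, k) = -(2 - 4)/3 = -⅓*(-2) = ⅔)
I = 7130/3 (I = 33*72 + ⅔ = 2376 + ⅔ = 7130/3 ≈ 2376.7)
I*L(3, 1) = 7130*(2 + 3)/3 = (7130/3)*5 = 35650/3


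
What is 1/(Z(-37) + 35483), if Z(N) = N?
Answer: 1/35446 ≈ 2.8212e-5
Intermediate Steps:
1/(Z(-37) + 35483) = 1/(-37 + 35483) = 1/35446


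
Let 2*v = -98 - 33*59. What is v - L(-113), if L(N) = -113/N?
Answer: -2047/2 ≈ -1023.5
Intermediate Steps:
v = -2045/2 (v = (-98 - 33*59)/2 = (-98 - 1947)/2 = (½)*(-2045) = -2045/2 ≈ -1022.5)
v - L(-113) = -2045/2 - (-113)/(-113) = -2045/2 - (-113)*(-1)/113 = -2045/2 - 1*1 = -2045/2 - 1 = -2047/2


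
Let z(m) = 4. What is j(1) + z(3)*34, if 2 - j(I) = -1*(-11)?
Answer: 127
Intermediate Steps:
j(I) = -9 (j(I) = 2 - (-1)*(-11) = 2 - 1*11 = 2 - 11 = -9)
j(1) + z(3)*34 = -9 + 4*34 = -9 + 136 = 127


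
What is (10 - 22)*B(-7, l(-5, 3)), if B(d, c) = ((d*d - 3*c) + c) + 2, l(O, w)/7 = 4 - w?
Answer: -444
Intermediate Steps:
l(O, w) = 28 - 7*w (l(O, w) = 7*(4 - w) = 28 - 7*w)
B(d, c) = 2 + d² - 2*c (B(d, c) = ((d² - 3*c) + c) + 2 = (d² - 2*c) + 2 = 2 + d² - 2*c)
(10 - 22)*B(-7, l(-5, 3)) = (10 - 22)*(2 + (-7)² - 2*(28 - 7*3)) = -12*(2 + 49 - 2*(28 - 21)) = -12*(2 + 49 - 2*7) = -12*(2 + 49 - 14) = -12*37 = -444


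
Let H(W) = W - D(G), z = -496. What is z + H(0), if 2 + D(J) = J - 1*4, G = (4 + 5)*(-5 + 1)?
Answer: -454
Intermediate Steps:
G = -36 (G = 9*(-4) = -36)
D(J) = -6 + J (D(J) = -2 + (J - 1*4) = -2 + (J - 4) = -2 + (-4 + J) = -6 + J)
H(W) = 42 + W (H(W) = W - (-6 - 36) = W - 1*(-42) = W + 42 = 42 + W)
z + H(0) = -496 + (42 + 0) = -496 + 42 = -454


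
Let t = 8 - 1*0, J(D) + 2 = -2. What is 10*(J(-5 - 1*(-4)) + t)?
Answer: 40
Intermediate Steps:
J(D) = -4 (J(D) = -2 - 2 = -4)
t = 8 (t = 8 + 0 = 8)
10*(J(-5 - 1*(-4)) + t) = 10*(-4 + 8) = 10*4 = 40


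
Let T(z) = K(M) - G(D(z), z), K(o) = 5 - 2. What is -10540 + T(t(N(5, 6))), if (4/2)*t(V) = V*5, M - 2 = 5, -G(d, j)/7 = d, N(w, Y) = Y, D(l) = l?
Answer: -10432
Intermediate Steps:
G(d, j) = -7*d
M = 7 (M = 2 + 5 = 7)
K(o) = 3
t(V) = 5*V/2 (t(V) = (V*5)/2 = (5*V)/2 = 5*V/2)
T(z) = 3 + 7*z (T(z) = 3 - (-7)*z = 3 + 7*z)
-10540 + T(t(N(5, 6))) = -10540 + (3 + 7*((5/2)*6)) = -10540 + (3 + 7*15) = -10540 + (3 + 105) = -10540 + 108 = -10432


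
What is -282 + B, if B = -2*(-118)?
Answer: -46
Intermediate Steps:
B = 236
-282 + B = -282 + 236 = -46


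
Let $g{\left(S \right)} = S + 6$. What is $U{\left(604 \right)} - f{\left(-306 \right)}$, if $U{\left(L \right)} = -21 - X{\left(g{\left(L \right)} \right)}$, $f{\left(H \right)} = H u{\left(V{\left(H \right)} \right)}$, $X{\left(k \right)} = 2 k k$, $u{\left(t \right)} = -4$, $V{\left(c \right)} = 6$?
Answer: $-745445$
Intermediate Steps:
$g{\left(S \right)} = 6 + S$
$X{\left(k \right)} = 2 k^{2}$
$f{\left(H \right)} = - 4 H$ ($f{\left(H \right)} = H \left(-4\right) = - 4 H$)
$U{\left(L \right)} = -21 - 2 \left(6 + L\right)^{2}$
$U{\left(604 \right)} - f{\left(-306 \right)} = \left(-21 - 2 \left(6 + 604\right)^{2}\right) - \left(-4\right) \left(-306\right) = \left(-21 - 2 \cdot 610^{2}\right) - 1224 = \left(-21 - 744200\right) - 1224 = -744221 - 1224 = -745445$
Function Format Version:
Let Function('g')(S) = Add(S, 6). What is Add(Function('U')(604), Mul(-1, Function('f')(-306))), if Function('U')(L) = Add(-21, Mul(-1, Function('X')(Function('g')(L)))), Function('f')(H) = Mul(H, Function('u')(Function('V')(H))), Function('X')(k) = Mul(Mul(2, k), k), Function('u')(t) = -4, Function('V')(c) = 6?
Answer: -745445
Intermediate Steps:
Function('g')(S) = Add(6, S)
Function('X')(k) = Mul(2, Pow(k, 2))
Function('f')(H) = Mul(-4, H) (Function('f')(H) = Mul(H, -4) = Mul(-4, H))
Function('U')(L) = Add(-21, Mul(-2, Pow(Add(6, L), 2))) (Function('U')(L) = Add(-21, Mul(-1, Mul(2, Pow(Add(6, L), 2)))) = Add(-21, Mul(-2, Pow(Add(6, L), 2))))
Add(Function('U')(604), Mul(-1, Function('f')(-306))) = Add(Add(-21, Mul(-2, Pow(Add(6, 604), 2))), Mul(-1, Mul(-4, -306))) = Add(Add(-21, Mul(-2, Pow(610, 2))), Mul(-1, 1224)) = Add(Add(-21, Mul(-2, 372100)), -1224) = Add(Add(-21, -744200), -1224) = Add(-744221, -1224) = -745445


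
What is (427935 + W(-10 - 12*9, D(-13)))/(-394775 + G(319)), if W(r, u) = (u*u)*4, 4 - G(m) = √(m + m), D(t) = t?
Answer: -169203193081/155844141803 + 428611*√638/155844141803 ≈ -1.0857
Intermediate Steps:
G(m) = 4 - √2*√m (G(m) = 4 - √(m + m) = 4 - √(2*m) = 4 - √2*√m)
W(r, u) = 4*u² (W(r, u) = u²*4 = 4*u²)
(427935 + W(-10 - 12*9, D(-13)))/(-394775 + G(319)) = (427935 + 4*(-13)²)/(-394775 + (4 - √2*√319)) = (427935 + 4*169)/(-394775 + (4 - √638)) = (427935 + 676)/(-394771 - √638) = 428611/(-394771 - √638)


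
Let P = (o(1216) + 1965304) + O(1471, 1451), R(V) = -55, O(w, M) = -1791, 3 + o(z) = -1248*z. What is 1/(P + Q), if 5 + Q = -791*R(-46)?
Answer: 1/489442 ≈ 2.0431e-6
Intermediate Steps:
o(z) = -3 - 1248*z
P = 445942 (P = ((-3 - 1248*1216) + 1965304) - 1791 = ((-3 - 1517568) + 1965304) - 1791 = (-1517571 + 1965304) - 1791 = 447733 - 1791 = 445942)
Q = 43500 (Q = -5 - 791*(-55) = -5 + 43505 = 43500)
1/(P + Q) = 1/(445942 + 43500) = 1/489442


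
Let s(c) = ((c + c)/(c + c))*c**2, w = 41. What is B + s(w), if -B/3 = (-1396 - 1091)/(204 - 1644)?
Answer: 268131/160 ≈ 1675.8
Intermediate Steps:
s(c) = c**2 (s(c) = ((2*c)/((2*c)))*c**2 = ((2*c)*(1/(2*c)))*c**2 = 1*c**2 = c**2)
B = -829/160 (B = -3*(-1396 - 1091)/(204 - 1644) = -(-7461)/(-1440) = -(-7461)*(-1)/1440 = -3*829/480 = -829/160 ≈ -5.1813)
B + s(w) = -829/160 + 41**2 = -829/160 + 1681 = 268131/160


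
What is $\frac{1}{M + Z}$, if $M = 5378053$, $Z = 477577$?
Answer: $\frac{1}{5855630} \approx 1.7078 \cdot 10^{-7}$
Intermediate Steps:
$\frac{1}{M + Z} = \frac{1}{5378053 + 477577} = \frac{1}{5855630}$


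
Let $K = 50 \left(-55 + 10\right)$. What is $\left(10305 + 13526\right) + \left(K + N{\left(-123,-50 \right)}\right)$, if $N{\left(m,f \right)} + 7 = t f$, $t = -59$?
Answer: $24524$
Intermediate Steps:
$N{\left(m,f \right)} = -7 - 59 f$
$K = -2250$ ($K = 50 \left(-45\right) = -2250$)
$\left(10305 + 13526\right) + \left(K + N{\left(-123,-50 \right)}\right) = \left(10305 + 13526\right) - -693 = 23831 + \left(-2250 + \left(-7 + 2950\right)\right) = 23831 + \left(-2250 + 2943\right) = 23831 + 693 = 24524$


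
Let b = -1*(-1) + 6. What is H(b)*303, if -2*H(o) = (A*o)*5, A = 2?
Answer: -10605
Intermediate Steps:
b = 7 (b = 1 + 6 = 7)
H(o) = -5*o (H(o) = -2*o*5/2 = -5*o)
H(b)*303 = -5*7*303 = -35*303 = -10605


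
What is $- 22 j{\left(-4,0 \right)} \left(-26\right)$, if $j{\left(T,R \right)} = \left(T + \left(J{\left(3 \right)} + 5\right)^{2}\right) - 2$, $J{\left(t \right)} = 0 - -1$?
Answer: $17160$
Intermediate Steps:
$J{\left(t \right)} = 1$ ($J{\left(t \right)} = 0 + 1 = 1$)
$j{\left(T,R \right)} = 34 + T$ ($j{\left(T,R \right)} = \left(T + \left(1 + 5\right)^{2}\right) - 2 = \left(T + 6^{2}\right) - 2 = \left(T + 36\right) - 2 = \left(36 + T\right) - 2 = 34 + T$)
$- 22 j{\left(-4,0 \right)} \left(-26\right) = - 22 \left(34 - 4\right) \left(-26\right) = \left(-22\right) 30 \left(-26\right) = \left(-660\right) \left(-26\right) = 17160$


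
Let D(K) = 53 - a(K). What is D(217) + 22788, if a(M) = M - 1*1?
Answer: 22625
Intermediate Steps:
a(M) = -1 + M (a(M) = M - 1 = -1 + M)
D(K) = 54 - K (D(K) = 53 - (-1 + K) = 53 + (1 - K) = 54 - K)
D(217) + 22788 = (54 - 1*217) + 22788 = (54 - 217) + 22788 = -163 + 22788 = 22625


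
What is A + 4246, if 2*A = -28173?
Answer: -19681/2 ≈ -9840.5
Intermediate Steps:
A = -28173/2 (A = (½)*(-28173) = -28173/2 ≈ -14087.)
A + 4246 = -28173/2 + 4246 = -19681/2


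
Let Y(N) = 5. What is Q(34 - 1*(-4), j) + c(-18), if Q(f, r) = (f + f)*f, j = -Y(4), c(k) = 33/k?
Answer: 17317/6 ≈ 2886.2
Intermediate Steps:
j = -5 (j = -1*5 = -5)
Q(f, r) = 2*f**2 (Q(f, r) = (2*f)*f = 2*f**2)
Q(34 - 1*(-4), j) + c(-18) = 2*(34 - 1*(-4))**2 + 33/(-18) = 2*(34 + 4)**2 + 33*(-1/18) = 2*38**2 - 11/6 = 2*1444 - 11/6 = 2888 - 11/6 = 17317/6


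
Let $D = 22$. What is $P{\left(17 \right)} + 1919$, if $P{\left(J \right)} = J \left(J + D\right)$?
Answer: $2582$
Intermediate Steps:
$P{\left(J \right)} = J \left(22 + J\right)$ ($P{\left(J \right)} = J \left(J + 22\right) = J \left(22 + J\right)$)
$P{\left(17 \right)} + 1919 = 17 \left(22 + 17\right) + 1919 = 17 \cdot 39 + 1919 = 663 + 1919 = 2582$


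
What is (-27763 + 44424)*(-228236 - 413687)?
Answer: -10695079103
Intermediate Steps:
(-27763 + 44424)*(-228236 - 413687) = 16661*(-641923) = -10695079103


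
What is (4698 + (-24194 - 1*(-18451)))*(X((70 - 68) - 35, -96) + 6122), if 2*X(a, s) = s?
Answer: -6347330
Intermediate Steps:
X(a, s) = s/2
(4698 + (-24194 - 1*(-18451)))*(X((70 - 68) - 35, -96) + 6122) = (4698 + (-24194 - 1*(-18451)))*((1/2)*(-96) + 6122) = (4698 + (-24194 + 18451))*(-48 + 6122) = (4698 - 5743)*6074 = -1045*6074 = -6347330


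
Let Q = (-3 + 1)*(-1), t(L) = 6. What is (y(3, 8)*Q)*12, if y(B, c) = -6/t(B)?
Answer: -24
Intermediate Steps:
y(B, c) = -1 (y(B, c) = -6/6 = -6*1/6 = -1)
Q = 2 (Q = -2*(-1) = 2)
(y(3, 8)*Q)*12 = -1*2*12 = -2*12 = -24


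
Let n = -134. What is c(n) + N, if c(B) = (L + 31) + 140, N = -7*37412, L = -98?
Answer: -261811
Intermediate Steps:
N = -261884
c(B) = 73 (c(B) = (-98 + 31) + 140 = -67 + 140 = 73)
c(n) + N = 73 - 261884 = -261811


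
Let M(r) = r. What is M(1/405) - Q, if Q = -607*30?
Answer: 7375051/405 ≈ 18210.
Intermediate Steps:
Q = -18210
M(1/405) - Q = 1/405 - 1*(-18210) = 1/405 + 18210 = 7375051/405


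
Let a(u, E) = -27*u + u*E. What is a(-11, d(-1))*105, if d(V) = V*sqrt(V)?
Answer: 31185 + 1155*I ≈ 31185.0 + 1155.0*I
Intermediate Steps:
d(V) = V**(3/2)
a(u, E) = -27*u + E*u
a(-11, d(-1))*105 = -11*(-27 + (-1)**(3/2))*105 = -11*(-27 - I)*105 = (297 + 11*I)*105 = 31185 + 1155*I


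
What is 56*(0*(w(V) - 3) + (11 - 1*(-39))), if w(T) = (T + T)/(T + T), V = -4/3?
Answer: 2800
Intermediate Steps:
V = -4/3 (V = -4*⅓ = -4/3 ≈ -1.3333)
w(T) = 1 (w(T) = (2*T)/((2*T)) = (2*T)*(1/(2*T)) = 1)
56*(0*(w(V) - 3) + (11 - 1*(-39))) = 56*(0*(1 - 3) + (11 - 1*(-39))) = 56*(0*(-2) + (11 + 39)) = 56*(0 + 50) = 56*50 = 2800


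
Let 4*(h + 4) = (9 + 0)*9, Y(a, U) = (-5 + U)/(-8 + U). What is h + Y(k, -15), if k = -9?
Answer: 1575/92 ≈ 17.120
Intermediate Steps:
Y(a, U) = (-5 + U)/(-8 + U)
h = 65/4 (h = -4 + ((9 + 0)*9)/4 = -4 + (9*9)/4 = -4 + (¼)*81 = -4 + 81/4 = 65/4 ≈ 16.250)
h + Y(k, -15) = 65/4 + (-5 - 15)/(-8 - 15) = 65/4 - 20/(-23) = 65/4 - 1/23*(-20) = 65/4 + 20/23 = 1575/92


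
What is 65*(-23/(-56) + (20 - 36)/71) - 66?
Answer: -214511/3976 ≈ -53.951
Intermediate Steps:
65*(-23/(-56) + (20 - 36)/71) - 66 = 65*(-23*(-1/56) - 16*1/71) - 66 = 65*(23/56 - 16/71) - 66 = 65*(737/3976) - 66 = 47905/3976 - 66 = -214511/3976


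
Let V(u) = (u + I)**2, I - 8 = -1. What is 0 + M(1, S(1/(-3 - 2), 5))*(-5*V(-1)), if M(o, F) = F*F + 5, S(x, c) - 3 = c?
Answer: -12420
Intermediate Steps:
I = 7 (I = 8 - 1 = 7)
V(u) = (7 + u)**2 (V(u) = (u + 7)**2 = (7 + u)**2)
S(x, c) = 3 + c
M(o, F) = 5 + F**2 (M(o, F) = F**2 + 5 = 5 + F**2)
0 + M(1, S(1/(-3 - 2), 5))*(-5*V(-1)) = 0 + (5 + (3 + 5)**2)*(-5*(7 - 1)**2) = 0 + (5 + 8**2)*(-5*6**2) = 0 + (5 + 64)*(-5*36) = 0 + 69*(-180) = 0 - 12420 = -12420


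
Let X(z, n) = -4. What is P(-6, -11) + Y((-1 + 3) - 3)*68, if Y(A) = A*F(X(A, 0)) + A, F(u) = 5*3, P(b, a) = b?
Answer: -1094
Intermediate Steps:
F(u) = 15
Y(A) = 16*A (Y(A) = A*15 + A = 15*A + A = 16*A)
P(-6, -11) + Y((-1 + 3) - 3)*68 = -6 + (16*((-1 + 3) - 3))*68 = -6 + (16*(2 - 3))*68 = -6 + (16*(-1))*68 = -6 - 16*68 = -6 - 1088 = -1094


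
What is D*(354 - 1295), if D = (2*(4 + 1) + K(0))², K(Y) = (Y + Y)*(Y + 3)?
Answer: -94100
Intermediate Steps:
K(Y) = 2*Y*(3 + Y) (K(Y) = (2*Y)*(3 + Y) = 2*Y*(3 + Y))
D = 100 (D = (2*(4 + 1) + 2*0*(3 + 0))² = (2*5 + 2*0*3)² = (10 + 0)² = 10² = 100)
D*(354 - 1295) = 100*(354 - 1295) = 100*(-941) = -94100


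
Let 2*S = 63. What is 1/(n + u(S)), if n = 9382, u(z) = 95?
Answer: 1/9477 ≈ 0.00010552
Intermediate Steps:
S = 63/2 (S = (½)*63 = 63/2 ≈ 31.500)
1/(n + u(S)) = 1/(9382 + 95) = 1/9477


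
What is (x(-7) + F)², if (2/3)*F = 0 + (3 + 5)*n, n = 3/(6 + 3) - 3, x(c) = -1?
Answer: 1089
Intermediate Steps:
n = -8/3 (n = 3/9 - 3 = 3*(⅑) - 3 = ⅓ - 3 = -8/3 ≈ -2.6667)
F = -32 (F = 3*(0 + (3 + 5)*(-8/3))/2 = 3*(0 + 8*(-8/3))/2 = 3*(0 - 64/3)/2 = (3/2)*(-64/3) = -32)
(x(-7) + F)² = (-1 - 32)² = (-33)² = 1089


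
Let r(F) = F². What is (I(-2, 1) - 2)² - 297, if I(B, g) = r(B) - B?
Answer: -281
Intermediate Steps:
I(B, g) = B² - B
(I(-2, 1) - 2)² - 297 = (-2*(-1 - 2) - 2)² - 297 = (-2*(-3) - 2)² - 297 = (6 - 2)² - 297 = 4² - 297 = 16 - 297 = -281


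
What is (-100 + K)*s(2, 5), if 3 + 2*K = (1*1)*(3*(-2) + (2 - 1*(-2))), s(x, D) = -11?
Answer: 2255/2 ≈ 1127.5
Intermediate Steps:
K = -5/2 (K = -3/2 + ((1*1)*(3*(-2) + (2 - 1*(-2))))/2 = -3/2 + (1*(-6 + (2 + 2)))/2 = -3/2 + (1*(-6 + 4))/2 = -3/2 + (1*(-2))/2 = -3/2 + (½)*(-2) = -3/2 - 1 = -5/2 ≈ -2.5000)
(-100 + K)*s(2, 5) = (-100 - 5/2)*(-11) = -205/2*(-11) = 2255/2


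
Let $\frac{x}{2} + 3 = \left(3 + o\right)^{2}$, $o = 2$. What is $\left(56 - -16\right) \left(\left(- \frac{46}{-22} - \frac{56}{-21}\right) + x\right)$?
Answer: $\frac{38616}{11} \approx 3510.5$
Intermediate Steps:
$x = 44$ ($x = -6 + 2 \left(3 + 2\right)^{2} = -6 + 2 \cdot 5^{2} = -6 + 2 \cdot 25 = -6 + 50 = 44$)
$\left(56 - -16\right) \left(\left(- \frac{46}{-22} - \frac{56}{-21}\right) + x\right) = \left(56 - -16\right) \left(\left(- \frac{46}{-22} - \frac{56}{-21}\right) + 44\right) = \left(56 + 16\right) \left(\left(\left(-46\right) \left(- \frac{1}{22}\right) - - \frac{8}{3}\right) + 44\right) = 72 \left(\left(\frac{23}{11} + \frac{8}{3}\right) + 44\right) = 72 \left(\frac{157}{33} + 44\right) = 72 \cdot \frac{1609}{33} = \frac{38616}{11}$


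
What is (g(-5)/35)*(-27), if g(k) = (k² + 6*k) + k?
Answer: 54/7 ≈ 7.7143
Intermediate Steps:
g(k) = k² + 7*k
(g(-5)/35)*(-27) = (-5*(7 - 5)/35)*(-27) = (-5*2*(1/35))*(-27) = -10*1/35*(-27) = -2/7*(-27) = 54/7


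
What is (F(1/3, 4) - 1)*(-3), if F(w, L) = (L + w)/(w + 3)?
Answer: -9/10 ≈ -0.90000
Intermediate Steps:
F(w, L) = (L + w)/(3 + w)
(F(1/3, 4) - 1)*(-3) = ((4 + 1/3)/(3 + 1/3) - 1)*(-3) = ((4 + ⅓)/(3 + ⅓) - 1)*(-3) = ((13/3)/(10/3) - 1)*(-3) = ((3/10)*(13/3) - 1)*(-3) = (13/10 - 1)*(-3) = (3/10)*(-3) = -9/10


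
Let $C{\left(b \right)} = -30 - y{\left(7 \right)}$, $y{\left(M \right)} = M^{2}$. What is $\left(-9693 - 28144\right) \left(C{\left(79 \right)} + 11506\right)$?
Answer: $-432363399$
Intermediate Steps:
$C{\left(b \right)} = -79$ ($C{\left(b \right)} = -30 - 7^{2} = -30 - 49 = -79$)
$\left(-9693 - 28144\right) \left(C{\left(79 \right)} + 11506\right) = \left(-9693 - 28144\right) \left(-79 + 11506\right) = \left(-37837\right) 11427 = -432363399$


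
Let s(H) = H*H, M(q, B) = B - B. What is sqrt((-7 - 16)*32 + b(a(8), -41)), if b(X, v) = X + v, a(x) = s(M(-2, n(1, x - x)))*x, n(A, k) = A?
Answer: I*sqrt(777) ≈ 27.875*I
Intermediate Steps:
M(q, B) = 0
s(H) = H**2
a(x) = 0 (a(x) = 0**2*x = 0*x = 0)
sqrt((-7 - 16)*32 + b(a(8), -41)) = sqrt((-7 - 16)*32 + (0 - 41)) = sqrt(-23*32 - 41) = sqrt(-736 - 41) = sqrt(-777) = I*sqrt(777)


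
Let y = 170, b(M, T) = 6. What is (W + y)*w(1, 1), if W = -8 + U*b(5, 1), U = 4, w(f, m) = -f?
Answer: -186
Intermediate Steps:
W = 16 (W = -8 + 4*6 = -8 + 24 = 16)
(W + y)*w(1, 1) = (16 + 170)*(-1*1) = 186*(-1) = -186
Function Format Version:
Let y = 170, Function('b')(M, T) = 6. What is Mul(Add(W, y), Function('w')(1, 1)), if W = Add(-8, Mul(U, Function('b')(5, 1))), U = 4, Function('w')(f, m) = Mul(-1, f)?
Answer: -186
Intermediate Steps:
W = 16 (W = Add(-8, Mul(4, 6)) = Add(-8, 24) = 16)
Mul(Add(W, y), Function('w')(1, 1)) = Mul(Add(16, 170), Mul(-1, 1)) = Mul(186, -1) = -186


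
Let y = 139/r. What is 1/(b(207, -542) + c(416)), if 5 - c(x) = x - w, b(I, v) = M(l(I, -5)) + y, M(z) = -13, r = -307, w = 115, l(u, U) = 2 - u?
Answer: -307/95002 ≈ -0.0032315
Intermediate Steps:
y = -139/307 (y = 139/(-307) = 139*(-1/307) = -139/307 ≈ -0.45277)
b(I, v) = -4130/307 (b(I, v) = -13 - 139/307 = -4130/307)
c(x) = 120 - x (c(x) = 5 - (x - 1*115) = 5 - (x - 115) = 5 - (-115 + x) = 5 + (115 - x) = 120 - x)
1/(b(207, -542) + c(416)) = 1/(-4130/307 + (120 - 1*416)) = 1/(-4130/307 + (120 - 416)) = 1/(-4130/307 - 296) = 1/(-95002/307) = -307/95002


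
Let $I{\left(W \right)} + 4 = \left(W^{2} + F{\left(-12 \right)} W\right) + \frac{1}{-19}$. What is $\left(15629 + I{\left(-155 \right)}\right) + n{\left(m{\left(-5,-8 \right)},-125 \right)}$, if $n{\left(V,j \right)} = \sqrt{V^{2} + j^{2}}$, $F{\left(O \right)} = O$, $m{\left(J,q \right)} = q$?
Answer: $\frac{788689}{19} + \sqrt{15689} \approx 41635.0$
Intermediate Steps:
$I{\left(W \right)} = - \frac{77}{19} + W^{2} - 12 W$ ($I{\left(W \right)} = -4 + \left(\left(W^{2} - 12 W\right) + \frac{1}{-19}\right) = -4 - \left(\frac{1}{19} - W^{2} + 12 W\right) = - \frac{77}{19} + W^{2} - 12 W$)
$\left(15629 + I{\left(-155 \right)}\right) + n{\left(m{\left(-5,-8 \right)},-125 \right)} = \left(15629 - \left(- \frac{35263}{19} - 24025\right)\right) + \sqrt{\left(-8\right)^{2} + \left(-125\right)^{2}} = \left(15629 + \left(- \frac{77}{19} + 24025 + 1860\right)\right) + \sqrt{64 + 15625} = \left(15629 + \frac{491738}{19}\right) + \sqrt{15689} = \frac{788689}{19} + \sqrt{15689}$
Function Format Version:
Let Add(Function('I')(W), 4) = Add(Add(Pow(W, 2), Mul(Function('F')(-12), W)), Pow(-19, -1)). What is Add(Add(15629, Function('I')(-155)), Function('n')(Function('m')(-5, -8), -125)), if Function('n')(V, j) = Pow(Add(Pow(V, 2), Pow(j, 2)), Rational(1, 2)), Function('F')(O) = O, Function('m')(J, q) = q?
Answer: Add(Rational(788689, 19), Pow(15689, Rational(1, 2))) ≈ 41635.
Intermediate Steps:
Function('I')(W) = Add(Rational(-77, 19), Pow(W, 2), Mul(-12, W)) (Function('I')(W) = Add(-4, Add(Add(Pow(W, 2), Mul(-12, W)), Pow(-19, -1))) = Add(-4, Add(Add(Pow(W, 2), Mul(-12, W)), Rational(-1, 19))) = Add(-4, Add(Rational(-1, 19), Pow(W, 2), Mul(-12, W))) = Add(Rational(-77, 19), Pow(W, 2), Mul(-12, W)))
Add(Add(15629, Function('I')(-155)), Function('n')(Function('m')(-5, -8), -125)) = Add(Add(15629, Add(Rational(-77, 19), Pow(-155, 2), Mul(-12, -155))), Pow(Add(Pow(-8, 2), Pow(-125, 2)), Rational(1, 2))) = Add(Add(15629, Add(Rational(-77, 19), 24025, 1860)), Pow(Add(64, 15625), Rational(1, 2))) = Add(Add(15629, Rational(491738, 19)), Pow(15689, Rational(1, 2))) = Add(Rational(788689, 19), Pow(15689, Rational(1, 2)))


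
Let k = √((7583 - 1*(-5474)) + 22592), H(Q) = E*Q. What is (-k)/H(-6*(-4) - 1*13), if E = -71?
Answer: 3*√3961/781 ≈ 0.24175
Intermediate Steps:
H(Q) = -71*Q
k = 3*√3961 (k = √((7583 + 5474) + 22592) = √(13057 + 22592) = √35649 = 3*√3961 ≈ 188.81)
(-k)/H(-6*(-4) - 1*13) = (-3*√3961)/((-71*(-6*(-4) - 1*13))) = (-3*√3961)/((-71*(24 - 13))) = (-3*√3961)/((-71*11)) = -3*√3961/(-781) = -3*√3961*(-1/781) = 3*√3961/781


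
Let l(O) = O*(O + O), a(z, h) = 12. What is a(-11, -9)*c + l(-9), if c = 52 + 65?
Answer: 1566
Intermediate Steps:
l(O) = 2*O² (l(O) = O*(2*O) = 2*O²)
c = 117
a(-11, -9)*c + l(-9) = 12*117 + 2*(-9)² = 1404 + 2*81 = 1404 + 162 = 1566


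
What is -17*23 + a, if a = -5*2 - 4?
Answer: -405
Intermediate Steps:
a = -14 (a = -10 - 4 = -14)
-17*23 + a = -17*23 - 14 = -391 - 14 = -405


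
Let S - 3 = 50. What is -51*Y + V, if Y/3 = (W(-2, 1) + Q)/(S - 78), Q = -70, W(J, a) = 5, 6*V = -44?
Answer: -6077/15 ≈ -405.13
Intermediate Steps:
V = -22/3 (V = (⅙)*(-44) = -22/3 ≈ -7.3333)
S = 53 (S = 3 + 50 = 53)
Y = 39/5 (Y = 3*((5 - 70)/(53 - 78)) = 3*(-65/(-25)) = 3*(-65*(-1/25)) = 3*(13/5) = 39/5 ≈ 7.8000)
-51*Y + V = -51*39/5 - 22/3 = -1989/5 - 22/3 = -6077/15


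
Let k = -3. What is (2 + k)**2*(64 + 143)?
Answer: 207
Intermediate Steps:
(2 + k)**2*(64 + 143) = (2 - 3)**2*(64 + 143) = (-1)**2*207 = 1*207 = 207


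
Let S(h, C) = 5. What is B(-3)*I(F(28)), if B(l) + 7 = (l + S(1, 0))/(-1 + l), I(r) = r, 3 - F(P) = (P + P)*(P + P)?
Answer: 46995/2 ≈ 23498.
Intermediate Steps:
F(P) = 3 - 4*P² (F(P) = 3 - (P + P)*(P + P) = 3 - 2*P*2*P = 3 - 4*P²)
B(l) = -7 + (5 + l)/(-1 + l) (B(l) = -7 + (l + 5)/(-1 + l) = -7 + (5 + l)/(-1 + l))
B(-3)*I(F(28)) = (6*(2 - 1*(-3))/(-1 - 3))*(3 - 4*28²) = (6*(2 + 3)/(-4))*(3 - 4*784) = (6*(-¼)*5)*(3 - 3136) = -15/2*(-3133) = 46995/2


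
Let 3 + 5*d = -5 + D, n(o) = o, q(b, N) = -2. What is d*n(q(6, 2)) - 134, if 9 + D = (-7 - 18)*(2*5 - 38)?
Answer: -2036/5 ≈ -407.20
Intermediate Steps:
D = 691 (D = -9 + (-7 - 18)*(2*5 - 38) = -9 - 25*(10 - 38) = -9 - 25*(-28) = -9 + 700 = 691)
d = 683/5 (d = -3/5 + (-5 + 691)/5 = -3/5 + (1/5)*686 = -3/5 + 686/5 = 683/5 ≈ 136.60)
d*n(q(6, 2)) - 134 = (683/5)*(-2) - 134 = -1366/5 - 134 = -2036/5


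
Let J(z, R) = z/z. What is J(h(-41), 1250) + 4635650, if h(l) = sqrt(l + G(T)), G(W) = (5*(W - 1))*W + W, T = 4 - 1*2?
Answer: 4635651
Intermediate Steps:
T = 2 (T = 4 - 2 = 2)
G(W) = W + W*(-5 + 5*W) (G(W) = (5*(-1 + W))*W + W = (-5 + 5*W)*W + W = W*(-5 + 5*W) + W = W + W*(-5 + 5*W))
h(l) = sqrt(12 + l) (h(l) = sqrt(l + 2*(-4 + 5*2)) = sqrt(l + 2*(-4 + 10)) = sqrt(l + 2*6) = sqrt(l + 12) = sqrt(12 + l))
J(z, R) = 1
J(h(-41), 1250) + 4635650 = 1 + 4635650 = 4635651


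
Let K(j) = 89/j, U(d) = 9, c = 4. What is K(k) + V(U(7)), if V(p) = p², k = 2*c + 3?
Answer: 980/11 ≈ 89.091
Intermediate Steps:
k = 11 (k = 2*4 + 3 = 8 + 3 = 11)
K(k) + V(U(7)) = 89/11 + 9² = 89*(1/11) + 81 = 89/11 + 81 = 980/11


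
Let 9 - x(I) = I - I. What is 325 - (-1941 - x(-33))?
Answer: 2275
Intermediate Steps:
x(I) = 9 (x(I) = 9 - (I - I) = 9 - 1*0 = 9 + 0 = 9)
325 - (-1941 - x(-33)) = 325 - (-1941 - 1*9) = 325 - (-1941 - 9) = 325 - 1*(-1950) = 325 + 1950 = 2275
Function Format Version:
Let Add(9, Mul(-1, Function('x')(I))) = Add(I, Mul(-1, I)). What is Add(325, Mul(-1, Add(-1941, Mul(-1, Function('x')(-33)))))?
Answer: 2275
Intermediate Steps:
Function('x')(I) = 9 (Function('x')(I) = Add(9, Mul(-1, Add(I, Mul(-1, I)))) = Add(9, Mul(-1, 0)) = Add(9, 0) = 9)
Add(325, Mul(-1, Add(-1941, Mul(-1, Function('x')(-33))))) = Add(325, Mul(-1, Add(-1941, Mul(-1, 9)))) = Add(325, Mul(-1, Add(-1941, -9))) = Add(325, Mul(-1, -1950)) = Add(325, 1950) = 2275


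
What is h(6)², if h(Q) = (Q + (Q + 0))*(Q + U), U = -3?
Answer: 1296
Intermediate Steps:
h(Q) = 2*Q*(-3 + Q) (h(Q) = (Q + (Q + 0))*(Q - 3) = (Q + Q)*(-3 + Q) = (2*Q)*(-3 + Q) = 2*Q*(-3 + Q))
h(6)² = (2*6*(-3 + 6))² = (2*6*3)² = 36² = 1296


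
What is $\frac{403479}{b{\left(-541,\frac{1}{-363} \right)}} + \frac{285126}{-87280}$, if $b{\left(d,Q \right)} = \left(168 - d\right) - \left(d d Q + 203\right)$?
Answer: $\frac{6323728784163}{20788306760} \approx 304.2$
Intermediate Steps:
$b{\left(d,Q \right)} = -35 - d - Q d^{2}$ ($b{\left(d,Q \right)} = \left(168 - d\right) - \left(d^{2} Q + 203\right) = \left(168 - d\right) - \left(Q d^{2} + 203\right) = \left(168 - d\right) - \left(203 + Q d^{2}\right) = -35 - d - Q d^{2}$)
$\frac{403479}{b{\left(-541,\frac{1}{-363} \right)}} + \frac{285126}{-87280} = \frac{403479}{-35 - -541 - \frac{\left(-541\right)^{2}}{-363}} + \frac{285126}{-87280} = \frac{403479}{-35 + 541 - \left(- \frac{1}{363}\right) 292681} + 285126 \left(- \frac{1}{87280}\right) = \frac{403479}{-35 + 541 + \frac{292681}{363}} - \frac{142563}{43640} = \frac{403479}{\frac{476359}{363}} - \frac{142563}{43640} = 403479 \cdot \frac{363}{476359} - \frac{142563}{43640} = \frac{146462877}{476359} - \frac{142563}{43640} = \frac{6323728784163}{20788306760}$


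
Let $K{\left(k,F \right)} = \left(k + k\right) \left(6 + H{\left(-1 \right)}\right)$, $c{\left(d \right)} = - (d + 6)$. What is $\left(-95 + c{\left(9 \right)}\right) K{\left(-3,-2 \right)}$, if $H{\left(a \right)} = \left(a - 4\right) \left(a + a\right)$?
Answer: $10560$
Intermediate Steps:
$c{\left(d \right)} = -6 - d$ ($c{\left(d \right)} = - (6 + d) = -6 - d$)
$H{\left(a \right)} = 2 a \left(-4 + a\right)$ ($H{\left(a \right)} = \left(-4 + a\right) 2 a = 2 a \left(-4 + a\right)$)
$K{\left(k,F \right)} = 32 k$ ($K{\left(k,F \right)} = \left(k + k\right) \left(6 + 2 \left(-1\right) \left(-4 - 1\right)\right) = 2 k \left(6 + 2 \left(-1\right) \left(-5\right)\right) = 2 k \left(6 + 10\right) = 2 k 16 = 32 k$)
$\left(-95 + c{\left(9 \right)}\right) K{\left(-3,-2 \right)} = \left(-95 - 15\right) 32 \left(-3\right) = \left(-95 - 15\right) \left(-96\right) = \left(-110\right) \left(-96\right) = 10560$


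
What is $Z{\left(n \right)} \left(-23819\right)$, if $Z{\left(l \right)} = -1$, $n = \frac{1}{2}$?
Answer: $23819$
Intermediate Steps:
$n = \frac{1}{2} \approx 0.5$
$Z{\left(n \right)} \left(-23819\right) = \left(-1\right) \left(-23819\right) = 23819$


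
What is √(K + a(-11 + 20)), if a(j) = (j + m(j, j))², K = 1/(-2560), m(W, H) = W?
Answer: √8294390/160 ≈ 18.000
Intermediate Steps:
K = -1/2560 ≈ -0.00039063
a(j) = 4*j² (a(j) = (j + j)² = (2*j)² = 4*j²)
√(K + a(-11 + 20)) = √(-1/2560 + 4*(-11 + 20)²) = √(-1/2560 + 4*9²) = √(-1/2560 + 4*81) = √(-1/2560 + 324) = √(829439/2560) = √8294390/160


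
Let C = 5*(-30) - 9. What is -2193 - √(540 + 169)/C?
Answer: -2193 + √709/159 ≈ -2192.8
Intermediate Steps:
C = -159 (C = -150 - 9 = -159)
-2193 - √(540 + 169)/C = -2193 - √(540 + 169)/(-159) = -2193 - √709*(-1)/159 = -2193 - (-1)*√709/159 = -2193 + √709/159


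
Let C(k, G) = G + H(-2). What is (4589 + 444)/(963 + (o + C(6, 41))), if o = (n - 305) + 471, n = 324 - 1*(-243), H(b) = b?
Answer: 5033/1735 ≈ 2.9009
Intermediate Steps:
n = 567 (n = 324 + 243 = 567)
C(k, G) = -2 + G (C(k, G) = G - 2 = -2 + G)
o = 733 (o = (567 - 305) + 471 = 262 + 471 = 733)
(4589 + 444)/(963 + (o + C(6, 41))) = (4589 + 444)/(963 + (733 + (-2 + 41))) = 5033/(963 + (733 + 39)) = 5033/(963 + 772) = 5033/1735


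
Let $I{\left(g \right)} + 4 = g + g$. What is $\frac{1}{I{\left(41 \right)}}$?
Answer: $\frac{1}{78} \approx 0.012821$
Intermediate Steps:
$I{\left(g \right)} = -4 + 2 g$ ($I{\left(g \right)} = -4 + \left(g + g\right) = -4 + 2 g$)
$\frac{1}{I{\left(41 \right)}} = \frac{1}{-4 + 2 \cdot 41} = \frac{1}{-4 + 82} = \frac{1}{78}$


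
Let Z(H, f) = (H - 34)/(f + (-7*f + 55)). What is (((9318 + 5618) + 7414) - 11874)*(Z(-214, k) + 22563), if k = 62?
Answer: 74931884244/317 ≈ 2.3638e+8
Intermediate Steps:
Z(H, f) = (-34 + H)/(55 - 6*f) (Z(H, f) = (-34 + H)/(f + (55 - 7*f)) = (-34 + H)/(55 - 6*f))
(((9318 + 5618) + 7414) - 11874)*(Z(-214, k) + 22563) = (((9318 + 5618) + 7414) - 11874)*((34 - 1*(-214))/(-55 + 6*62) + 22563) = ((14936 + 7414) - 11874)*((34 + 214)/(-55 + 372) + 22563) = (22350 - 11874)*(248/317 + 22563) = 10476*((1/317)*248 + 22563) = 10476*(248/317 + 22563) = 10476*(7152719/317) = 74931884244/317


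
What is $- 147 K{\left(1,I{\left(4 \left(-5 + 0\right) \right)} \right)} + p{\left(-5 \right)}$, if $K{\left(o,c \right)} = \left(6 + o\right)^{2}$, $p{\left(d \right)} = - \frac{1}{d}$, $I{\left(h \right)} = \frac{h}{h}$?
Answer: $- \frac{36014}{5} \approx -7202.8$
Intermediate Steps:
$I{\left(h \right)} = 1$
$- 147 K{\left(1,I{\left(4 \left(-5 + 0\right) \right)} \right)} + p{\left(-5 \right)} = - 147 \left(6 + 1\right)^{2} - \frac{1}{-5} = - 147 \cdot 7^{2} - - \frac{1}{5} = \left(-147\right) 49 + \frac{1}{5} = -7203 + \frac{1}{5} = - \frac{36014}{5}$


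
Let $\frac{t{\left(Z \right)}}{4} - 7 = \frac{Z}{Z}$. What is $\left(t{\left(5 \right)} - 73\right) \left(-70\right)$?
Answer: $2870$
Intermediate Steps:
$t{\left(Z \right)} = 32$ ($t{\left(Z \right)} = 28 + 4 \frac{Z}{Z} = 28 + 4 \cdot 1 = 28 + 4 = 32$)
$\left(t{\left(5 \right)} - 73\right) \left(-70\right) = \left(32 - 73\right) \left(-70\right) = \left(-41\right) \left(-70\right) = 2870$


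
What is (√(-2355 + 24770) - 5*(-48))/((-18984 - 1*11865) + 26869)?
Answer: -12/199 - √22415/3980 ≈ -0.097919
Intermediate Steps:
(√(-2355 + 24770) - 5*(-48))/((-18984 - 1*11865) + 26869) = (√22415 + 240)/((-18984 - 11865) + 26869) = (240 + √22415)/(-30849 + 26869) = (240 + √22415)/(-3980) = (240 + √22415)*(-1/3980) = -12/199 - √22415/3980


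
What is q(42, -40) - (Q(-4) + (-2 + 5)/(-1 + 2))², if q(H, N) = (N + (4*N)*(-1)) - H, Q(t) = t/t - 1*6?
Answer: 74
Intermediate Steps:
Q(t) = -5 (Q(t) = 1 - 6 = -5)
q(H, N) = -H - 3*N (q(H, N) = (N - 4*N) - H = -3*N - H = -H - 3*N)
q(42, -40) - (Q(-4) + (-2 + 5)/(-1 + 2))² = (-1*42 - 3*(-40)) - (-5 + (-2 + 5)/(-1 + 2))² = (-42 + 120) - (-5 + 3/1)² = 78 - (-5 + 3*1)² = 78 - (-5 + 3)² = 78 - 1*(-2)² = 78 - 1*4 = 78 - 4 = 74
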